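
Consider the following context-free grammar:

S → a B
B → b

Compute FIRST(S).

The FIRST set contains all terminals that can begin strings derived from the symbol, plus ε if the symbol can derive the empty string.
S has the single production S → a B, whose right-hand side begins with the terminal a. So FIRST(S) = {a}.

Final answer: {a}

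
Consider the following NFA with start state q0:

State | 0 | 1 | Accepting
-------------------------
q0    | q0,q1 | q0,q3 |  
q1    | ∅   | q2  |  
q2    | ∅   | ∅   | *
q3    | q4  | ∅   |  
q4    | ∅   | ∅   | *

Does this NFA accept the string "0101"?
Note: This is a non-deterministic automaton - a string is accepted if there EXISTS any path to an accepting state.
Track the set of states the NFA could be in: start {q0}
Read '0': {q0} → {q0, q1}
Read '1': {q0, q1} → {q0, q2, q3}
Read '0': {q0, q2, q3} → {q0, q1, q4}
Read '1': {q0, q1, q4} → {q0, q2, q3}
Final set {q0, q2, q3} contains accepting state(s) {q2} → accepted.

Final answer: Yes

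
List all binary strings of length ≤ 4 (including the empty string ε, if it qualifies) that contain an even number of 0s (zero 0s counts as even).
Checking every binary string of length 0 to 4:
  Length 0: accepted: ε | rejected: (none)
  Length 1: accepted: 1 | rejected: 0
  Length 2: accepted: 00, 11 | rejected: 01, 10
  Length 3: accepted: 001, 010, 100, 111 | rejected: 000, 011, 101, 110
  Length 4: accepted: 0000, 0011, 0101, 0110, 1001, 1010, 1100, 1111 | rejected: 0001, 0010, 0100, 0111, 1000, 1011, 1101, 1110
Total: 16 string(s).

Final answer: ε, 1, 00, 11, 001, 010, 100, 111, 0000, 0011, 0101, 0110, 1001, 1010, 1100, 1111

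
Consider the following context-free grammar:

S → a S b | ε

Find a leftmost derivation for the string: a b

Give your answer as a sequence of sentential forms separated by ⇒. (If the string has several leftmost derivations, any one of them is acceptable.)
Start with S.
Step 1: the leftmost non-terminal is S; apply S → a S b:  a S b
Step 2: the leftmost non-terminal is S; apply S → ε:  a b

Final answer: S ⇒ a S b ⇒ a b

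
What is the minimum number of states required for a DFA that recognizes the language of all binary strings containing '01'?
Language: binary strings containing '01'
Lower bound (Myhill–Nerode): the prefixes ε, 0, 01 are pairwise distinguishable:
  ε vs 01: suffix ε distinguishes them (ε is rejected, 01 is accepted)
  0 vs 01: suffix ε distinguishes them (0 is rejected, 01 is accepted)
  ε vs 0: suffix 1 distinguishes them (ε·1 = 1 is rejected, 0·1 = 01 is accepted)
So any DFA needs at least 3 states.
Upper bound: a DFA with 3 states exists (one state per class above: 'no progress', 'last symbol 0', and 'seen 01' (accepting sink)).
Minimum states: 3

Final answer: 3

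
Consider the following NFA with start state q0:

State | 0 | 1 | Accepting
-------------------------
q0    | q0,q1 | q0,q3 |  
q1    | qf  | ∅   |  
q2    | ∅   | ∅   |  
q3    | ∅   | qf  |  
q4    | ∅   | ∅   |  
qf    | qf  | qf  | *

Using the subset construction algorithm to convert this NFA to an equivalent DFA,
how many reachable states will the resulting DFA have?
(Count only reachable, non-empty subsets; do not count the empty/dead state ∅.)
Start subset: {q0}
{q0}: on 0 → {q0, q1}, on 1 → {q0, q3}
{q0, q1}: on 0 → {q0, q1, qf}, on 1 → {q0, q3}
{q0, q3}: on 0 → {q0, q1}, on 1 → {q0, q3, qf}
{q0, q1, qf}: on 0 → {q0, q1, qf}, on 1 → {q0, q3, qf}
{q0, q3, qf}: on 0 → {q0, q1, qf}, on 1 → {q0, q3, qf}
Reachable non-empty subsets: {q0}, {q0, q1}, {q0, q3}, {q0, q1, qf}, {q0, q3, qf} — 5 in total.

Final answer: 5 states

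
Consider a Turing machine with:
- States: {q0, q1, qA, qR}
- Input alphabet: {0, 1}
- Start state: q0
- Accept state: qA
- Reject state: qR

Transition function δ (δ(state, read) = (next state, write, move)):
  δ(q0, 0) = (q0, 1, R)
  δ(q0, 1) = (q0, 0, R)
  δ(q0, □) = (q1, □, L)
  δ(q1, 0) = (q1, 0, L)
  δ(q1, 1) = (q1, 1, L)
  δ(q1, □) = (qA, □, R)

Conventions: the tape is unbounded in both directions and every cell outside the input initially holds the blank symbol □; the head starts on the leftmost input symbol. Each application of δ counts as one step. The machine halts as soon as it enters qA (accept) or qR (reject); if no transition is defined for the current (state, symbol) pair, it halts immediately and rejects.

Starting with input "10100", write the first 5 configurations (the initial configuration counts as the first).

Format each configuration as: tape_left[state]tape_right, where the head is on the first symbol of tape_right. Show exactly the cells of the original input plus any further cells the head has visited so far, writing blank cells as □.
Step 0: [q0]10100 (head at position 0)
Step 1: δ(q0, 1) = (q0, 0, R)  ⊢  0[q0]0100 (head at position 1)
Step 2: δ(q0, 0) = (q0, 1, R)  ⊢  01[q0]100 (head at position 2)
Step 3: δ(q0, 1) = (q0, 0, R)  ⊢  010[q0]00 (head at position 3)
Step 4: δ(q0, 0) = (q0, 1, R)  ⊢  0101[q0]0 (head at position 4)

Final answer: [q0]10100 ⊢ 0[q0]0100 ⊢ 01[q0]100 ⊢ 010[q0]00 ⊢ 0101[q0]0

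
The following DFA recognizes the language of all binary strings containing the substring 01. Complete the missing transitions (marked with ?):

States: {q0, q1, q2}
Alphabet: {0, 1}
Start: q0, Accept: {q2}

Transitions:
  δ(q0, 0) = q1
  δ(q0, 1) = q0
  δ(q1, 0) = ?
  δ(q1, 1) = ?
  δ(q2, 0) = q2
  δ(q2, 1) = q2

What each state remembers (consistent with the given transitions and accept states):
  q0: 01 not seen yet and the last symbol was not 0
  q1: 01 not seen yet and the last symbol was 0
  q2: the substring 01 has already been seen
Filling in the missing entries:
  δ(q1, 0): in q1 (01 not seen yet and the last symbol was 0), after reading 0 we have: 01 not seen yet and the last symbol was 0 → q1
  δ(q1, 1): in q1 (01 not seen yet and the last symbol was 0), after reading 1 we have: the substring 01 has already been seen → q2

Final answer: δ(q1, 0) = q1; δ(q1, 1) = q2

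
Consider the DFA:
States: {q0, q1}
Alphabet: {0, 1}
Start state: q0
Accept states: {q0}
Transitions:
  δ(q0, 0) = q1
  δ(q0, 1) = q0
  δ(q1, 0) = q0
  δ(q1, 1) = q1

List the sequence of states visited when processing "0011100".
Starting at q0
Read '0': q0 -> q1
Read '0': q1 -> q0
Read '1': q0 -> q0
Read '1': q0 -> q0
Read '1': q0 -> q0
Read '0': q0 -> q1
Read '0': q1 -> q0

Final answer: q0 -> q1 -> q0 -> q0 -> q0 -> q0 -> q1 -> q0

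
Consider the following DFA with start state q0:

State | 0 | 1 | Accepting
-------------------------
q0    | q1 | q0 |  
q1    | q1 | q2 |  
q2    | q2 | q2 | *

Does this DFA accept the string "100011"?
Start in q0.
Read '1': q0 → q0
Read '0': q0 → q1
Read '0': q1 → q1
Read '0': q1 → q1
Read '1': q1 → q2
Read '1': q2 → q2
Final state q2 is accepting, so the string is accepted.

Final answer: Yes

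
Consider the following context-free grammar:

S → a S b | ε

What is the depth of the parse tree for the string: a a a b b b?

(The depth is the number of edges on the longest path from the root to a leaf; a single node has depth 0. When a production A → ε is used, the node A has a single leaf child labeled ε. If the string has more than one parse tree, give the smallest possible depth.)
The only parse tree applies S → a S b 3 times (once per matching a…b pair) and then S → ε.
The S nodes sit at depths 0, 1, …, 3; the innermost S (depth 3) has the single child ε at depth 4.
The terminal leaves a, b are at depths 1..3, so the longest root-to-leaf path is S → S → … → S → ε with 4 edges.
Depth = 4.

Final answer: 4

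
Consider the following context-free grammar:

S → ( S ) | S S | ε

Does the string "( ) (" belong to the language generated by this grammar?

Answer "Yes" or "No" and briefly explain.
Each production adds parentheses only in matched pairs (S → ( S )) or none at all, so every derived string has equally many '(' and ')'. The string ( ) ( has two '(' and one ')', so it cannot be derived.

Final answer: No - no valid derivation exists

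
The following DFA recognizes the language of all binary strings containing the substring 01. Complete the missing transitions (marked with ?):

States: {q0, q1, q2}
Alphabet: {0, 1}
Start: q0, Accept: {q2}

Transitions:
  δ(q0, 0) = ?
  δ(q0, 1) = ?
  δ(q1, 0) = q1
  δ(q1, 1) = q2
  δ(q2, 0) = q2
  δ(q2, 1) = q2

What each state remembers (consistent with the given transitions and accept states):
  q0: 01 not seen yet and the last symbol was not 0
  q1: 01 not seen yet and the last symbol was 0
  q2: the substring 01 has already been seen
Filling in the missing entries:
  δ(q0, 0): in q0 (01 not seen yet and the last symbol was not 0), after reading 0 we have: 01 not seen yet and the last symbol was 0 → q1
  δ(q0, 1): in q0 (01 not seen yet and the last symbol was not 0), after reading 1 we have: 01 not seen yet and the last symbol was not 0 → q0

Final answer: δ(q0, 0) = q1; δ(q0, 1) = q0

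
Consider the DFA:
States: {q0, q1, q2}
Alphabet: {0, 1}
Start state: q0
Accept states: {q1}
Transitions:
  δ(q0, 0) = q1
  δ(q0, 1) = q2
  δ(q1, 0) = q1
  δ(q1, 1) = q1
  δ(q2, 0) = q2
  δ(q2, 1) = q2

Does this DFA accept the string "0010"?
Processing string "0010":
  q0 --0--> q1
  q1 --0--> q1
  q1 --1--> q1
  q1 --0--> q1
Final state: q1
Accept states: {q1}
q1 is an accept state, so the string is accepted.

Final answer: Yes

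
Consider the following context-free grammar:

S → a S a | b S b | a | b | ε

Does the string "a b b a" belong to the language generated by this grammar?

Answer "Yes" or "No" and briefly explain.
A derivation exists: S ⇒ a S a ⇒ a b S b a ⇒ a b b a (using S → a S a, S → b S b, then S → ε).

Final answer: Yes - a valid derivation exists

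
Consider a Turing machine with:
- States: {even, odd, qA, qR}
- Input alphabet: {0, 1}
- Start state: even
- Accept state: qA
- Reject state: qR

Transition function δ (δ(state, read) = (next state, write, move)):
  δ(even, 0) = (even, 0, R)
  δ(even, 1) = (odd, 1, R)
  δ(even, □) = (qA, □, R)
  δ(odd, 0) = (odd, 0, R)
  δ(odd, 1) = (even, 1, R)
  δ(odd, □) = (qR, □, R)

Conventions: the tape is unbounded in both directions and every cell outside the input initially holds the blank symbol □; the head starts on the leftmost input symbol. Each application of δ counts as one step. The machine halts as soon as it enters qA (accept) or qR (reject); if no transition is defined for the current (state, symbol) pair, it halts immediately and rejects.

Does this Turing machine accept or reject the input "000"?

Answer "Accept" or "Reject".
Step 0: [even]000 (head at position 0)
Step 1: δ(even, 0) = (even, 0, R)  ⊢  0[even]00 (head at position 1)
Step 2: δ(even, 0) = (even, 0, R)  ⊢  00[even]0 (head at position 2)
Step 3: δ(even, 0) = (even, 0, R)  ⊢  000[even]□ (head at position 3)
Step 4: δ(even, □) = (qA, □, R)  ⊢  000□[qA]□ (head at position 4)
The machine is in qA, so it halts and accepts.

Final answer: Accept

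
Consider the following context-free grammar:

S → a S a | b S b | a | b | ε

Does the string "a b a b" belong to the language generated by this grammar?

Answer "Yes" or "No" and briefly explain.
Every production places the same symbol at both ends (or yields a single symbol / ε), so every derived string is a palindrome. a b a b reversed is b a b a ≠ a b a b, so it is not a palindrome and cannot be derived (already the first step fails: the string starts with a but ends with b, so neither S → a S a nor S → b S b fits).

Final answer: No - no valid derivation exists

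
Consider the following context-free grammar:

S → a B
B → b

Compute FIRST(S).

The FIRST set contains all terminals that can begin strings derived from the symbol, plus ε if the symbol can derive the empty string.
S has the single production S → a B, whose right-hand side begins with the terminal a. So FIRST(S) = {a}.

Final answer: {a}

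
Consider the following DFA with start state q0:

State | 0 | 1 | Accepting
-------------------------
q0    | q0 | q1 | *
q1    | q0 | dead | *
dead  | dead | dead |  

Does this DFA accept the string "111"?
Start in q0.
Read '1': q0 → q1
Read '1': q1 → dead
Read '1': dead → dead
Final state dead is not accepting, so the string is rejected.

Final answer: No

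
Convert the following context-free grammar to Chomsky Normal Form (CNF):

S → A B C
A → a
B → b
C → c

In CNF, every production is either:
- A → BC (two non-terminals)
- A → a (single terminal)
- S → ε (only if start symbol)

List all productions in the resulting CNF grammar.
The grammar has no ε-productions or unit productions to eliminate.
A → a is already in CNF (single terminal) – keep it.
B → b is already in CNF (single terminal) – keep it.
C → c is already in CNF (single terminal) – keep it.
S → A B C has 3 symbols on the right: break it into binary productions S → A X0, X0 → B C.
Resulting CNF grammar (5 productions): A → a; B → b; C → c; S → A X0; X0 → B C

Final answer: A → a; B → b; C → c; S → A X0; X0 → B C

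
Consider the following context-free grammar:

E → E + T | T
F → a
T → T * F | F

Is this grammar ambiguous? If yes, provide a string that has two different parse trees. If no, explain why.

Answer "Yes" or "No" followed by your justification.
This is the standard stratified expression grammar: '+' is introduced only by the left-recursive rule E → E + T and '*' only by the left-recursive rule T → T * F, with F → a. For any string, the last '+' must be the one produced at the root E (everything after it is a T containing no '+'), and likewise within each T the last '*' is produced at its root. This fixes the parse tree uniquely (left-associative, '*' binding tighter than '+'), so every string has exactly one parse tree.

Final answer: No - the grammar is unambiguous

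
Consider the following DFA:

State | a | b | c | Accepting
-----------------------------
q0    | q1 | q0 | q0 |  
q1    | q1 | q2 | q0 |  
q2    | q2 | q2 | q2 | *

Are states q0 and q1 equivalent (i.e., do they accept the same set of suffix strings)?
Try the suffix "b".
From q0: q0 → q0 — not accepting.
From q1: q1 → q2 — accepting.
The two states disagree on this suffix, so they are not equivalent.

Final answer: No. Distinguishing string: "b" - accepted from q1 but not from q0.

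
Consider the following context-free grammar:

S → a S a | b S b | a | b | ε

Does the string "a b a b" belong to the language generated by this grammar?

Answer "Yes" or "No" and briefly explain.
Every production places the same symbol at both ends (or yields a single symbol / ε), so every derived string is a palindrome. a b a b reversed is b a b a ≠ a b a b, so it is not a palindrome and cannot be derived (already the first step fails: the string starts with a but ends with b, so neither S → a S a nor S → b S b fits).

Final answer: No - no valid derivation exists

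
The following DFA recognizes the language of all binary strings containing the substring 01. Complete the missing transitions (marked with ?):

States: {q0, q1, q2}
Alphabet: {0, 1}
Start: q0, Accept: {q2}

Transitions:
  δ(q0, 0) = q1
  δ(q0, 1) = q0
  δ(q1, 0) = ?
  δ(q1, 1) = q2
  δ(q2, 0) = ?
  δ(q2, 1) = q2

What each state remembers (consistent with the given transitions and accept states):
  q0: 01 not seen yet and the last symbol was not 0
  q1: 01 not seen yet and the last symbol was 0
  q2: the substring 01 has already been seen
Filling in the missing entries:
  δ(q1, 0): in q1 (01 not seen yet and the last symbol was 0), after reading 0 we have: 01 not seen yet and the last symbol was 0 → q1
  δ(q2, 0): in q2 (the substring 01 has already been seen), after reading 0 we have: the substring 01 has already been seen → q2

Final answer: δ(q1, 0) = q1; δ(q2, 0) = q2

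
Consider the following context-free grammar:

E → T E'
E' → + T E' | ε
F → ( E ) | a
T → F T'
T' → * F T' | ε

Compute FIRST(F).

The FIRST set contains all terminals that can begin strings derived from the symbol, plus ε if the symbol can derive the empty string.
FIRST(F): F → ( E ) contributes '(' and F → a contributes 'a', so FIRST(F) = {(, a}. F is not nullable.

Final answer: {(, a}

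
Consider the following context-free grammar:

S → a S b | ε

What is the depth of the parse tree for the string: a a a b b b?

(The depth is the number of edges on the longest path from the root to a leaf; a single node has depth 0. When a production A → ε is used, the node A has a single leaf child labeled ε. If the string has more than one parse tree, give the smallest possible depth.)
The only parse tree applies S → a S b 3 times (once per matching a…b pair) and then S → ε.
The S nodes sit at depths 0, 1, …, 3; the innermost S (depth 3) has the single child ε at depth 4.
The terminal leaves a, b are at depths 1..3, so the longest root-to-leaf path is S → S → … → S → ε with 4 edges.
Depth = 4.

Final answer: 4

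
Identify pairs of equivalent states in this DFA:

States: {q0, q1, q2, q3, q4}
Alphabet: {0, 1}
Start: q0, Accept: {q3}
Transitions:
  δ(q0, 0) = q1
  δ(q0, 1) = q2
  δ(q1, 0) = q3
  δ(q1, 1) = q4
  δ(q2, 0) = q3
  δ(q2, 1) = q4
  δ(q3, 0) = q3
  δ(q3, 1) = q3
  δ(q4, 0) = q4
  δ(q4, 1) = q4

Using the table-filling algorithm:
Round 0 – mark pairs where exactly one state is accepting: (q0,q3), (q1,q3), (q2,q3), (q3,q4)
Round 1 – newly marked: (q0,q1) [on 0: q1 vs q3, already marked]; (q0,q2) [on 0: q1 vs q3, already marked]; (q1,q4) [on 0: q3 vs q4, already marked]; (q2,q4) [on 0: q3 vs q4, already marked]
Round 2 – newly marked: (q0,q4) [on 0: q1 vs q4, already marked]
No further pairs can be marked.
(q1, q2) unmarked: δ(q1,0)=q3, δ(q2,0)=q3; δ(q1,1)=q4, δ(q2,1)=q4 → equivalent
Equivalent pairs: (q1, q2)

Final answer: Equivalent pairs: (q1, q2)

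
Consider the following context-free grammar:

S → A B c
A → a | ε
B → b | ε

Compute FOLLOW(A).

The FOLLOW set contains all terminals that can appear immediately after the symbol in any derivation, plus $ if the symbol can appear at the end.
A occurs in S → A B c followed by B c. Add FIRST(B) minus ε = {b}; B is nullable (B → ε), so what follows B can also follow A: the terminal c. FOLLOW(A) = {b, c}.

Final answer: {b, c}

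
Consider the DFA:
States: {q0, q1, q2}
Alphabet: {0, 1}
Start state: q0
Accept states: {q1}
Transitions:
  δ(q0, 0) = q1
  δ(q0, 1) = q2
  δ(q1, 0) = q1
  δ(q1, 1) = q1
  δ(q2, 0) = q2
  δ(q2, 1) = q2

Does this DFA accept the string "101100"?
Processing string "101100":
  q0 --1--> q2
  q2 --0--> q2
  q2 --1--> q2
  q2 --1--> q2
  q2 --0--> q2
  q2 --0--> q2
Final state: q2
Accept states: {q1}
q2 is not an accept state, so the string is rejected.

Final answer: No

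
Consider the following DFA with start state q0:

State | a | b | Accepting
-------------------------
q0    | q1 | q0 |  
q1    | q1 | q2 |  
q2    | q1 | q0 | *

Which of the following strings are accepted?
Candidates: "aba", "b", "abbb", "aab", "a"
"aba": q0 → q1 → q2 → q1; q1 is not accepting → rejected
"b": q0 → q0; q0 is not accepting → rejected
"abbb": q0 → q1 → q2 → q0 → q0; q0 is not accepting → rejected
"aab": q0 → q1 → q1 → q2; q2 is accepting → accepted
"a": q0 → q1; q1 is not accepting → rejected

Final answer: "aab"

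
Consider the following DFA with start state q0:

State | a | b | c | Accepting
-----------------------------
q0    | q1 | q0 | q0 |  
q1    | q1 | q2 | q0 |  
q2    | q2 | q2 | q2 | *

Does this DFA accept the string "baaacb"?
Start in q0.
Read 'b': q0 → q0
Read 'a': q0 → q1
Read 'a': q1 → q1
Read 'a': q1 → q1
Read 'c': q1 → q0
Read 'b': q0 → q0
Final state q0 is not accepting, so the string is rejected.

Final answer: No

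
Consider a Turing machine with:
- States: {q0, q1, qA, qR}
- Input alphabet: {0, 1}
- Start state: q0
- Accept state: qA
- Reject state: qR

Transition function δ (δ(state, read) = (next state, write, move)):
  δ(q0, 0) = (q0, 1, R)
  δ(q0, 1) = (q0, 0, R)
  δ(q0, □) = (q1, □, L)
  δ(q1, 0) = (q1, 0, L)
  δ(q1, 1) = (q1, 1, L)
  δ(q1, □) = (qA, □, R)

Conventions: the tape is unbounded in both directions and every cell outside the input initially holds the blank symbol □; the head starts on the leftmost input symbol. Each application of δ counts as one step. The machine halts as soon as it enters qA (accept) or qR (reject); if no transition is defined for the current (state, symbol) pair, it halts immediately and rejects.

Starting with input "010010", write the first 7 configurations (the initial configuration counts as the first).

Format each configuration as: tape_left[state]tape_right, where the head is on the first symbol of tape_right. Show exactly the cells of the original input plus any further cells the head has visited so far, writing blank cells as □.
Step 0: [q0]010010 (head at position 0)
Step 1: δ(q0, 0) = (q0, 1, R)  ⊢  1[q0]10010 (head at position 1)
Step 2: δ(q0, 1) = (q0, 0, R)  ⊢  10[q0]0010 (head at position 2)
Step 3: δ(q0, 0) = (q0, 1, R)  ⊢  101[q0]010 (head at position 3)
Step 4: δ(q0, 0) = (q0, 1, R)  ⊢  1011[q0]10 (head at position 4)
Step 5: δ(q0, 1) = (q0, 0, R)  ⊢  10110[q0]0 (head at position 5)
Step 6: δ(q0, 0) = (q0, 1, R)  ⊢  101101[q0]□ (head at position 6)

Final answer: [q0]010010 ⊢ 1[q0]10010 ⊢ 10[q0]0010 ⊢ 101[q0]010 ⊢ 1011[q0]10 ⊢ 10110[q0]0 ⊢ 101101[q0]□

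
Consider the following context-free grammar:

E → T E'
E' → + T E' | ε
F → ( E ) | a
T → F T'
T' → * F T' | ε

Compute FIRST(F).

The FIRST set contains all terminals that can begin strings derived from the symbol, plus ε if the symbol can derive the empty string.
FIRST(F): F → ( E ) contributes '(' and F → a contributes 'a', so FIRST(F) = {(, a}. F is not nullable.

Final answer: {(, a}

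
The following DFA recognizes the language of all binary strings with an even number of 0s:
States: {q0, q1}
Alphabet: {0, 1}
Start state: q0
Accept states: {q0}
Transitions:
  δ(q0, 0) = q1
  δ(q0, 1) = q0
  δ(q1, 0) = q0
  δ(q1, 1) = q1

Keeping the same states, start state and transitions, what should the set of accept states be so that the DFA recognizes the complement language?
The DFA is complete (every state has a transition on every symbol), so the complement
is recognized by the same DFA with accepting and non-accepting states swapped.
Original accept states: {q0}
Complement accept states = All states - Original accept states
= {q0, q1} - {q0}
= {q1}
Complement language: strings with an ODD number of 0s

Final answer: {q1}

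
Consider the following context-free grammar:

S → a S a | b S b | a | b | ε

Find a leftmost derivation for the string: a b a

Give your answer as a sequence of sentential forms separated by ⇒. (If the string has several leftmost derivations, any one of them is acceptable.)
Start with S.
Step 1: the leftmost non-terminal is S; apply S → a S a:  a S a
Step 2: the leftmost non-terminal is S; apply S → b:  a b a

Final answer: S ⇒ a S a ⇒ a b a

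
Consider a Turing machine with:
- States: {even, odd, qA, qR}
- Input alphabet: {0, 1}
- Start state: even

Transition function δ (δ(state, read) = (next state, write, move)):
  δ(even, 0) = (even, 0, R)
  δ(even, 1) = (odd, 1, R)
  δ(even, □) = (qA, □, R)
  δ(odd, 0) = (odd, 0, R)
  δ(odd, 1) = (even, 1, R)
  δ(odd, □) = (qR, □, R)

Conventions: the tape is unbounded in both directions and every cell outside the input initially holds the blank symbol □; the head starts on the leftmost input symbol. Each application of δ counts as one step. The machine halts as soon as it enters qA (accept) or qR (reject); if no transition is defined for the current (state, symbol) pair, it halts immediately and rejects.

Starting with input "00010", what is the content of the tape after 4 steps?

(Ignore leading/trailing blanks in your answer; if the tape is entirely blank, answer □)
Step 0: [even]00010 (head at position 0)
Step 1: δ(even, 0) = (even, 0, R)  ⊢  0[even]0010 (head at position 1)
Step 2: δ(even, 0) = (even, 0, R)  ⊢  00[even]010 (head at position 2)
Step 3: δ(even, 0) = (even, 0, R)  ⊢  000[even]10 (head at position 3)
Step 4: δ(even, 1) = (odd, 1, R)  ⊢  0001[odd]0 (head at position 4)
Tape after 4 steps (ignoring surrounding blanks): 00010

Final answer: Tape: 00010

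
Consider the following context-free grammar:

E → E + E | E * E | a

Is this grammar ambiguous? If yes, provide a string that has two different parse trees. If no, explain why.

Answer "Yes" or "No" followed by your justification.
Two different leftmost derivations of a + a * a:
  (1) E ⇒ E + E ⇒ a + E ⇒ a + E * E ⇒ a + a * E ⇒ a + a * a   (tree groups a + (a * a))
  (2) E ⇒ E * E ⇒ E + E * E ⇒ a + E * E ⇒ a + a * E ⇒ a + a * a   (tree groups (a + a) * a)
Two distinct leftmost derivations = two distinct parse trees, so the grammar is ambiguous.

Final answer: Yes - the string 'a + a * a' has two distinct leftmost derivations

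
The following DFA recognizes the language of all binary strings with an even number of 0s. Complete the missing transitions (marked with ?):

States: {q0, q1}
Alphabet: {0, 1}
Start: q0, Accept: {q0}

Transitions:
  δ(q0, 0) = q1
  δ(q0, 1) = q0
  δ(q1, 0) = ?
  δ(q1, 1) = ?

What each state remembers (consistent with the given transitions and accept states):
  q0: an even number of 0s has been read so far
  q1: an odd number of 0s has been read so far
Filling in the missing entries:
  δ(q1, 0): in q1 (an odd number of 0s has been read so far), after reading 0 we have: an even number of 0s has been read so far → q0
  δ(q1, 1): in q1 (an odd number of 0s has been read so far), after reading 1 we have: an odd number of 0s has been read so far → q1

Final answer: δ(q1, 0) = q0; δ(q1, 1) = q1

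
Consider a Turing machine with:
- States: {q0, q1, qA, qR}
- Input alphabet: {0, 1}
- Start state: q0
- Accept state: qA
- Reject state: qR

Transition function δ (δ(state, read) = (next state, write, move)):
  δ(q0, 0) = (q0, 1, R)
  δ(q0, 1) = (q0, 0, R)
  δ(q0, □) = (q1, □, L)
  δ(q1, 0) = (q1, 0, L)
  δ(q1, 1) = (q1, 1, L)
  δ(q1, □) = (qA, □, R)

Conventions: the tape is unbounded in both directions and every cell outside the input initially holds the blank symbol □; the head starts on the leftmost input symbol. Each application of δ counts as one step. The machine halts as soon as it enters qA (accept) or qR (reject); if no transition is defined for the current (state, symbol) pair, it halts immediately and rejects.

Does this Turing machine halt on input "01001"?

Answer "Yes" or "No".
Step 0: [q0]01001 (head at position 0)
Step 1: δ(q0, 0) = (q0, 1, R)  ⊢  1[q0]1001 (head at position 1)
Step 2: δ(q0, 1) = (q0, 0, R)  ⊢  10[q0]001 (head at position 2)
Step 3: δ(q0, 0) = (q0, 1, R)  ⊢  101[q0]01 (head at position 3)
Step 4: δ(q0, 0) = (q0, 1, R)  ⊢  1011[q0]1 (head at position 4)
Step 5: δ(q0, 1) = (q0, 0, R)  ⊢  10110[q0]□ (head at position 5)
Step 6: δ(q0, □) = (q1, □, L)  ⊢  1011[q1]0□ (head at position 4)
Step 7: δ(q1, 0) = (q1, 0, L)  ⊢  101[q1]10□ (head at position 3)
Step 8: δ(q1, 1) = (q1, 1, L)  ⊢  10[q1]110□ (head at position 2)
Step 9: δ(q1, 1) = (q1, 1, L)  ⊢  1[q1]0110□ (head at position 1)
Step 10: δ(q1, 0) = (q1, 0, L)  ⊢  [q1]10110□ (head at position 0)
Step 11: δ(q1, 1) = (q1, 1, L)  ⊢  [q1]□10110□ (head at position -1)
Step 12: δ(q1, □) = (qA, □, R)  ⊢  □[qA]10110□ (head at position 0)
The machine is in qA, so it halts and accepts.
It halts after 12 steps.

Final answer: Yes - halts after 12 steps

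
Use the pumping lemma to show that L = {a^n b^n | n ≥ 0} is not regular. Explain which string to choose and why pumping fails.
Language: L = {a^n b^n | n ≥ 0} (equal numbers of a's followed by b's)
Step 1: Assume for contradiction that L is regular, with pumping length p.
Step 2: Choose s = a^p b^p. Then s ∈ L (it has p a's followed by p b's) and |s| ≥ p.
Step 3: Consider any decomposition s = xyz with |xy| ≤ p and |y| > 0. Since |xy| ≤ p and the first p symbols of s are all a's, y = a^k for some k with 1 ≤ k ≤ p.
Step 4: Pumping up (i = 2): xy²z = a^(p+k) b^p, which has more a's than b's, so xy²z ∉ L.
This contradicts the pumping lemma, so L is not regular.

Final answer: Choose s = a^p b^p. Since |xy| ≤ p, y = a^k with k ≥ 1. Then xy²z = a^(p+k) b^p ∉ L.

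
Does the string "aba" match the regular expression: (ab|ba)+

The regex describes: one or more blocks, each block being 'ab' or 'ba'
No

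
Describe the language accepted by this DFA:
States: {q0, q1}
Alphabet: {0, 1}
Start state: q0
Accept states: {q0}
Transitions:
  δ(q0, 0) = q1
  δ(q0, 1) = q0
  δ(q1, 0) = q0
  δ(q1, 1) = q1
Analyzing the DFA structure:
Start state: q0
Accept states: {q0}
Interpreting what each state remembers (checking against the transitions):
  q0: an even number of 0s has been read so far
  q1: an odd number of 0s has been read so far
  δ(q0, 0): in q0 (an even number of 0s has been read so far), after reading 0 we have: an odd number of 0s has been read so far → q1
  δ(q0, 1): in q0 (an even number of 0s has been read so far), after reading 1 we have: an even number of 0s has been read so far → q0
  δ(q1, 0): in q1 (an odd number of 0s has been read so far), after reading 0 we have: an even number of 0s has been read so far → q0
  δ(q1, 1): in q1 (an odd number of 0s has been read so far), after reading 1 we have: an odd number of 0s has been read so far → q1
A string is accepted iff it ends in {q0}, i.e. an even number of 0s has been read so far.
Language: All binary strings with an even number of 0s

Final answer: All binary strings with an even number of 0s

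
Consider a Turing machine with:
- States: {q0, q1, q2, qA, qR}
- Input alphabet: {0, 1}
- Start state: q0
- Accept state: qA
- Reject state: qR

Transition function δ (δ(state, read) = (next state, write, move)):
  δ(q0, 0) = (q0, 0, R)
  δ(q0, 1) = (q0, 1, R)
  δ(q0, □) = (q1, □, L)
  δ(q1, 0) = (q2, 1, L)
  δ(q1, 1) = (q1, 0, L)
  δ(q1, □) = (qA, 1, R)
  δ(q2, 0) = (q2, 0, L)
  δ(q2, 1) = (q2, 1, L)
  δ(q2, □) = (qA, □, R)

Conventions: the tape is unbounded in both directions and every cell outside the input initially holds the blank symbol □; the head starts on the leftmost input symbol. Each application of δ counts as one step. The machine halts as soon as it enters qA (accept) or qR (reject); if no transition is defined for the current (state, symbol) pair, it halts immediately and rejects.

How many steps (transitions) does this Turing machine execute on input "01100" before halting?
Step 0: [q0]01100 (head at position 0)
Step 1: δ(q0, 0) = (q0, 0, R)  ⊢  0[q0]1100 (head at position 1)
Step 2: δ(q0, 1) = (q0, 1, R)  ⊢  01[q0]100 (head at position 2)
Step 3: δ(q0, 1) = (q0, 1, R)  ⊢  011[q0]00 (head at position 3)
Step 4: δ(q0, 0) = (q0, 0, R)  ⊢  0110[q0]0 (head at position 4)
Step 5: δ(q0, 0) = (q0, 0, R)  ⊢  01100[q0]□ (head at position 5)
Step 6: δ(q0, □) = (q1, □, L)  ⊢  0110[q1]0□ (head at position 4)
Step 7: δ(q1, 0) = (q2, 1, L)  ⊢  011[q2]01□ (head at position 3)
Step 8: δ(q2, 0) = (q2, 0, L)  ⊢  01[q2]101□ (head at position 2)
Step 9: δ(q2, 1) = (q2, 1, L)  ⊢  0[q2]1101□ (head at position 1)
Step 10: δ(q2, 1) = (q2, 1, L)  ⊢  [q2]01101□ (head at position 0)
Step 11: δ(q2, 0) = (q2, 0, L)  ⊢  [q2]□01101□ (head at position -1)
Step 12: δ(q2, □) = (qA, □, R)  ⊢  □[qA]01101□ (head at position 0)
The machine is in qA, so it halts and accepts.
Number of transitions executed: 12.

Final answer: 12 steps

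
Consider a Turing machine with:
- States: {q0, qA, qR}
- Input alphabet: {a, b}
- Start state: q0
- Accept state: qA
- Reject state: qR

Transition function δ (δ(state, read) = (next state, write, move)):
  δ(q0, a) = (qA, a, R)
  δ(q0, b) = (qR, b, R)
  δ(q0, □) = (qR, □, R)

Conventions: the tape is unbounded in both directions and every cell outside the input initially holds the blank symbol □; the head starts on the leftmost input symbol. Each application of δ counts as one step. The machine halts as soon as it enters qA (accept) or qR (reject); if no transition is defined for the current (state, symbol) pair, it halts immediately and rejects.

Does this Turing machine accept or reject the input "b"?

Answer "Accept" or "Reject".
Step 0: [q0]b (head at position 0)
Step 1: δ(q0, b) = (qR, b, R)  ⊢  b[qR]□ (head at position 1)
The machine is in qR, so it halts and rejects.

Final answer: Reject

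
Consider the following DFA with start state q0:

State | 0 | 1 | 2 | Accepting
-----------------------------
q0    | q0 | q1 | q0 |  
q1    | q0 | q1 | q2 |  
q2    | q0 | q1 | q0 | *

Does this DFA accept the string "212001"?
Start in q0.
Read '2': q0 → q0
Read '1': q0 → q1
Read '2': q1 → q2
Read '0': q2 → q0
Read '0': q0 → q0
Read '1': q0 → q1
Final state q1 is not accepting, so the string is rejected.

Final answer: No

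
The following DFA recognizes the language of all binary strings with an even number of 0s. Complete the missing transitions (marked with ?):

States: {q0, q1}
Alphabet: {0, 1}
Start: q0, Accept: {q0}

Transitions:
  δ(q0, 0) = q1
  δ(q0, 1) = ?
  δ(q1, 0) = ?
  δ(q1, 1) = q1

What each state remembers (consistent with the given transitions and accept states):
  q0: an even number of 0s has been read so far
  q1: an odd number of 0s has been read so far
Filling in the missing entries:
  δ(q0, 1): in q0 (an even number of 0s has been read so far), after reading 1 we have: an even number of 0s has been read so far → q0
  δ(q1, 0): in q1 (an odd number of 0s has been read so far), after reading 0 we have: an even number of 0s has been read so far → q0

Final answer: δ(q0, 1) = q0; δ(q1, 0) = q0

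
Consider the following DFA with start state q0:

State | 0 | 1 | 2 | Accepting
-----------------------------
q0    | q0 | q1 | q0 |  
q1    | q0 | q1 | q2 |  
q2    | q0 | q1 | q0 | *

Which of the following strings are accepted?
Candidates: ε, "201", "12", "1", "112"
ε: q0; q0 is not accepting → rejected
"201": q0 → q0 → q0 → q1; q1 is not accepting → rejected
"12": q0 → q1 → q2; q2 is accepting → accepted
"1": q0 → q1; q1 is not accepting → rejected
"112": q0 → q1 → q1 → q2; q2 is accepting → accepted

Final answer: "12", "112"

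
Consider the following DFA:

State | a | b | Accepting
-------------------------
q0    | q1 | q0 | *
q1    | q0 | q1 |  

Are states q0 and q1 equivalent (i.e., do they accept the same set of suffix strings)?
Try the suffix ε (the empty string).
From q0: q0 — accepting.
From q1: q1 — not accepting.
The two states disagree on this suffix, so they are not equivalent.

Final answer: No. Distinguishing string: ε (the empty string) - accepted from q0 but not from q1.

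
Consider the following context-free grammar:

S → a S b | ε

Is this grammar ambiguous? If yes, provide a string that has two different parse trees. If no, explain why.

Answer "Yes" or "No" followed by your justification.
At every step exactly one production applies: if the remaining string to generate is non-empty it starts with a and ends with b, forcing S → a S b; if it is empty, S → ε is forced. Hence each string a^n b^n has exactly one derivation (S → a S b applied n times, then S → ε) and one parse tree.

Final answer: No - the grammar is unambiguous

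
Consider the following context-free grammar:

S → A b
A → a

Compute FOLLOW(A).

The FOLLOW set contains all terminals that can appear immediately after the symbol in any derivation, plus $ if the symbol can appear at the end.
A occurs only in S → A b, where it is immediately followed by the terminal b. So FOLLOW(A) = {b}.

Final answer: {b}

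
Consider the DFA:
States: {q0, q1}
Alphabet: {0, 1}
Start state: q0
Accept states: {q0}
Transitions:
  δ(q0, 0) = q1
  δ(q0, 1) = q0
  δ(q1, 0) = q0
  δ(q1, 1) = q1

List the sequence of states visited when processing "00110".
Starting at q0
Read '0': q0 -> q1
Read '0': q1 -> q0
Read '1': q0 -> q0
Read '1': q0 -> q0
Read '0': q0 -> q1

Final answer: q0 -> q1 -> q0 -> q0 -> q0 -> q1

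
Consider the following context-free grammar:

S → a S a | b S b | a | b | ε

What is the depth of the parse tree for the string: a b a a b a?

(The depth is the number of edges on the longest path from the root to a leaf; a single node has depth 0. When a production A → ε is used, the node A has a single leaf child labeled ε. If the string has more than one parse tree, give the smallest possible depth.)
The string has even length 6, so its (unique) parse tree peels off matching outer symbols: S → a S a, S → b S b, S → a S a, and finally S → ε for the empty middle.
The S nodes are at depths 0..3; the ε leaf under the innermost S is at depth 4 (terminal leaves are at depths 1..3).
Depth = 4.

Final answer: 4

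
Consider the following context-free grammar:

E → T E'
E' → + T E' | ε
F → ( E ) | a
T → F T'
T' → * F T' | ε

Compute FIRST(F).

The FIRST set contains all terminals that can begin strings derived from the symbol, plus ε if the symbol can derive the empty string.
FIRST(F): F → ( E ) contributes '(' and F → a contributes 'a', so FIRST(F) = {(, a}. F is not nullable.

Final answer: {(, a}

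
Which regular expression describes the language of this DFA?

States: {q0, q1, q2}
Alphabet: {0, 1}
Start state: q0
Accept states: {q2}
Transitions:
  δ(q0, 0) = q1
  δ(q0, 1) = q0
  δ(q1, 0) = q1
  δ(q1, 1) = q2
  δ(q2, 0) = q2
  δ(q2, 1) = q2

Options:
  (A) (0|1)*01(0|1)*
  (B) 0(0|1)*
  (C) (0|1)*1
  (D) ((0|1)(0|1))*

Testing sample strings against the DFA:
  '1011' -> accepted
  '00110' -> accepted
  '00' -> rejected
  '001' -> accepted
Checking each option for a counterexample:
  (A) (0|1)*01(0|1)*: agrees with the DFA on all strings of length ≤ 4
  (B) 0(0|1)*: '0' is rejected by the DFA but matches the regex → eliminated
  (C) (0|1)*1: '1' is rejected by the DFA but matches the regex → eliminated
  (D) ((0|1)(0|1))*: ε is rejected by the DFA but matches the regex → eliminated
Only (A) (0|1)*01(0|1)* is consistent with the DFA.

Final answer: (A) (0|1)*01(0|1)*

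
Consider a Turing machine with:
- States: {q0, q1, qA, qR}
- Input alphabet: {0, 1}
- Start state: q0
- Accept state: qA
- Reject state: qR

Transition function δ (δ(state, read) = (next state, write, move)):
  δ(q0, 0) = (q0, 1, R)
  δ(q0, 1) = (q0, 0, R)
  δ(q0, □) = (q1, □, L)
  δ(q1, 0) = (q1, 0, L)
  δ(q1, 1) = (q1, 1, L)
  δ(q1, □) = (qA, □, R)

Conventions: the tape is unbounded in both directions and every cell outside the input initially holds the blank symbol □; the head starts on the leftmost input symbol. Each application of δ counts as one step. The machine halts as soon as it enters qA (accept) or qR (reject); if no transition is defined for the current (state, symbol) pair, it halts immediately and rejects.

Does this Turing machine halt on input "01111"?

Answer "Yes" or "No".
Step 0: [q0]01111 (head at position 0)
Step 1: δ(q0, 0) = (q0, 1, R)  ⊢  1[q0]1111 (head at position 1)
Step 2: δ(q0, 1) = (q0, 0, R)  ⊢  10[q0]111 (head at position 2)
Step 3: δ(q0, 1) = (q0, 0, R)  ⊢  100[q0]11 (head at position 3)
Step 4: δ(q0, 1) = (q0, 0, R)  ⊢  1000[q0]1 (head at position 4)
Step 5: δ(q0, 1) = (q0, 0, R)  ⊢  10000[q0]□ (head at position 5)
Step 6: δ(q0, □) = (q1, □, L)  ⊢  1000[q1]0□ (head at position 4)
Step 7: δ(q1, 0) = (q1, 0, L)  ⊢  100[q1]00□ (head at position 3)
Step 8: δ(q1, 0) = (q1, 0, L)  ⊢  10[q1]000□ (head at position 2)
Step 9: δ(q1, 0) = (q1, 0, L)  ⊢  1[q1]0000□ (head at position 1)
Step 10: δ(q1, 0) = (q1, 0, L)  ⊢  [q1]10000□ (head at position 0)
Step 11: δ(q1, 1) = (q1, 1, L)  ⊢  [q1]□10000□ (head at position -1)
Step 12: δ(q1, □) = (qA, □, R)  ⊢  □[qA]10000□ (head at position 0)
The machine is in qA, so it halts and accepts.
It halts after 12 steps.

Final answer: Yes - halts after 12 steps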